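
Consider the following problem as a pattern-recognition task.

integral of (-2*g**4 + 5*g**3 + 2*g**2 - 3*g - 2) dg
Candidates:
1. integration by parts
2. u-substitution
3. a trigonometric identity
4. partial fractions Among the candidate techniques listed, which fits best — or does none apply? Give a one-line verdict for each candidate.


Method: no special technique — the integrand is a sum of constant multiples of powers of g — integrate term by term.
- integration by parts — parts would only shuffle a directly integrable integrand.
- u-substitution — any workable substitution here is cosmetic — the integrand is already in directly integrable form.
- a trigonometric identity — with no trigonometric functions present, identity rewriting has no target.
- partial fractions — there is no rational-function structure to decompose.


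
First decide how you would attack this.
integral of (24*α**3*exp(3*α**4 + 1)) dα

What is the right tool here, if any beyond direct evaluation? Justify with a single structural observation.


Technique: u-substitution — gathered as a product, the integrand carries the factor 24*α**3 — up to a constant, the derivative of the inner expression 3*α**4 + 1 — so u = 3*α**4 + 1 collapses the integral.


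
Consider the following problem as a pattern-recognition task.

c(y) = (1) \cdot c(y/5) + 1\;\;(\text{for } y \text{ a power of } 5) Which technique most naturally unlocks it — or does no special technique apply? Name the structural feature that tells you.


Method: the master substitution — the argument contracts 5-fold per step: reindex y exponentially and solve the linear recurrence in the new index.


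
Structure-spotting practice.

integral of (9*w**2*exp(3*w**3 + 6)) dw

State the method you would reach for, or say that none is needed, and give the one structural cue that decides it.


Verdict: u-substitution — 9*w**2 matches the derivative of 3*w**3 + 6 up to a constant; with u = 3*w**3 + 6 the whole integrand folds into a function of u alone.


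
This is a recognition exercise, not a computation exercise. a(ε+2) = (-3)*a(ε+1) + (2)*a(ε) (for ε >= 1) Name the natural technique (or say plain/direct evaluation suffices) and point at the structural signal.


Diagnosis: the characteristic-root method — try a geometric ansatz r^ε: constant coefficients turn the recurrence into one polynomial equation in r.


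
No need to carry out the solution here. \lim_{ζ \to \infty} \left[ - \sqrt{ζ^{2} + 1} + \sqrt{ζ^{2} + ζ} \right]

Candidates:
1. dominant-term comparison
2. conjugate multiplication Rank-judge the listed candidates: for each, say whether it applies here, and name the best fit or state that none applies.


Diagnosis: conjugate multiplication — turning the difference into a conjugate-rationalized ratio makes the limit readable.
- dominant-term comparison — no ranking of term growth rates resolves the limit here.
- conjugate multiplication — applicable, and directly so.


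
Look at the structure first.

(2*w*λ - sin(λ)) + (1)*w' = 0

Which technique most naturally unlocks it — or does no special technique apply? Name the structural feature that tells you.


Best approach: a linear integrating factor — linear in the unknown with genuine forcing: multiply through by the exponential of the integrated coefficient and the left side closes into one derivative.


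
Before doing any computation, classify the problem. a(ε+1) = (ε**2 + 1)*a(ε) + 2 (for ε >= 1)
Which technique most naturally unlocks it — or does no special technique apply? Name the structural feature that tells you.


Method: a summation factor — one-term recursion with variable weight ε**2 + 1 is solved by product normalization, not by root-finding.


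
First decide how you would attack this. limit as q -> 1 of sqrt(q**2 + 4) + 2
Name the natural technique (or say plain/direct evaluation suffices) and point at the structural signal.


Best approach: no special technique — the function is continuous at 1; evaluation is itself the limit, no machinery required.


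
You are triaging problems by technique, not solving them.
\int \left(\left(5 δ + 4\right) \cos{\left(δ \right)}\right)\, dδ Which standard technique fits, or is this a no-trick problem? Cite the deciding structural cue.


Technique: integration by parts — differentiate 5 δ + 4, integrate \cos{\left(δ \right)}: each pass lowers the polynomial degree, so parts terminates.


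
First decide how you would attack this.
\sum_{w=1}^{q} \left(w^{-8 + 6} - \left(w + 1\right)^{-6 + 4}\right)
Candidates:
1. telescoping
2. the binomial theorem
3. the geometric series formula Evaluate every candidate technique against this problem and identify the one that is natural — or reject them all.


Technique: telescoping — write out three consecutive terms and watch the interior cancel: the advanced copy one term subtracts reappears as the very next term's leading piece, pair after pair.
- telescoping — a fit — the right tool for this form.
- the binomial theorem: there is no sum-raised-to-a-power identity hiding in these terms.
- the geometric series formula — no single multiplier carries one term to the next throughout the sum.


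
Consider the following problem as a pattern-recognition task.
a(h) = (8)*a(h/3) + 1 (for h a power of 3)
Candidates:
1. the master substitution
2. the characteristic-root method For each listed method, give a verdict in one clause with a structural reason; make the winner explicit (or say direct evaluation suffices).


Verdict: the master substitution — the argument shrinks by the factor 3, so measure the index on a logarithmic scale and the recursion becomes a shift.
- the master substitution — a fit — the right tool for this form.
- the characteristic-root method — a divided-index call is not the fixed-shift linear shape that characteristic roots solve.


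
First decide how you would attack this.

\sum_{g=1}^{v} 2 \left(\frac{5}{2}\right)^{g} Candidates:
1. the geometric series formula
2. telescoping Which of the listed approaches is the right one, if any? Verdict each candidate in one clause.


Technique: the geometric series formula — consecutive terms stand in a fixed index-free ratio — the geometric sum formula closes it.
- the geometric series formula: applicable, and directly so.
- telescoping — the summand is not presented as a shifted difference — a telescoping rewrite may exist, but the displayed structure does not offer one.


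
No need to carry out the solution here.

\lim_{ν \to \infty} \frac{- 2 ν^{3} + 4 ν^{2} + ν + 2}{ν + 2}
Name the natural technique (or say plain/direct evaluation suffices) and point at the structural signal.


Method: dominant-term comparison — divide by the highest power of ν present: lower-order terms vanish and the dominant ratio remains. As a single quotient, the ∞/∞ shape would yield to repeated differentiation as well — the growth comparison gets there in one look.


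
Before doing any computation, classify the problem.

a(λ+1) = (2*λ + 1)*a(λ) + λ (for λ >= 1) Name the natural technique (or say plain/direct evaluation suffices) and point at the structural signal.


Best approach: a summation factor — first-order, linear, moving coefficient 2*λ + 1: the discrete analogue of an integrating factor handles it.


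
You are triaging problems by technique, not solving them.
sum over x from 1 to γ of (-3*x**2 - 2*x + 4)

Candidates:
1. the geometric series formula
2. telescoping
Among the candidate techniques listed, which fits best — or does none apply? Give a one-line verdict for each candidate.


Verdict: no special technique — the sum is polynomial through and through; closed forms for each power of x finish it directly.
- the geometric series formula — the ratio of consecutive terms depends on the index.
- telescoping: writing out consecutive terms as given produces no pairwise cancellation.


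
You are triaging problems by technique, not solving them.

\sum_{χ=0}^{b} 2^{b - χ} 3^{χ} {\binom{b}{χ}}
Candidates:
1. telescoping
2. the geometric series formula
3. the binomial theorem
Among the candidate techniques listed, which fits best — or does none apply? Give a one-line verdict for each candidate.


Technique: the binomial theorem — the binomial coefficients weight matched powers of 3 and 2, which is exactly the expansion of a binomial power.
- telescoping: in the displayed form, no term reappears at a neighboring index to cancel against.
- the geometric series formula — the term-to-term ratio drifts with the index — the one thing the geometric formula cannot absorb.
- the binomial theorem: yes, a natural case for it.


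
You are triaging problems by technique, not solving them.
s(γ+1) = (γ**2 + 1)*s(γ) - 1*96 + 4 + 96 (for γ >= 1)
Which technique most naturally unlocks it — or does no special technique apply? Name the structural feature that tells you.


Diagnosis: a summation factor — normalize by the running product of γ**2 + 1: the left side becomes a difference, and differences sum.


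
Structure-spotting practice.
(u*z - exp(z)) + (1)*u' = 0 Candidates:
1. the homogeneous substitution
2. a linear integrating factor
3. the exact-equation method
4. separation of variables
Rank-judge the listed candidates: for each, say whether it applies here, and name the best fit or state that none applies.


Best approach: a linear integrating factor — arrange it as u' + z·u = (the forcing term) and the integrating factor does the rest.
- the homogeneous substitution — the slope does not depend on the ratio of the variables alone.
- a linear integrating factor: a fit — the right tool for this form.
- the exact-equation method — the mixed-partials test fails on this split — it is not an exact differential as presented.
- separation of variables — no algebra isolates the independent variable on one side and the unknown on the other.


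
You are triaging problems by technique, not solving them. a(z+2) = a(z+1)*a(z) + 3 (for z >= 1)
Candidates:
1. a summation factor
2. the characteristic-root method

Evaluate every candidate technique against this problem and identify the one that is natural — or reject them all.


Technique: no special technique — once the recursion is nonlinear, characteristic roots, master substitutions, and summation factors are all off the table.
- a summation factor — the recursion is nonlinear — outside the first-order linear family a summation factor addresses.
- the characteristic-root method: nonlinearity rules out exponential-mode superposition from the start.


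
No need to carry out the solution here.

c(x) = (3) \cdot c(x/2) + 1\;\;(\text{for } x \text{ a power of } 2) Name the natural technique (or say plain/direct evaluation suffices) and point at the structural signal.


Technique: the master substitution — treat m = log base 2 of x as the new clock: one recursion step advances m by one while x scales by 2.


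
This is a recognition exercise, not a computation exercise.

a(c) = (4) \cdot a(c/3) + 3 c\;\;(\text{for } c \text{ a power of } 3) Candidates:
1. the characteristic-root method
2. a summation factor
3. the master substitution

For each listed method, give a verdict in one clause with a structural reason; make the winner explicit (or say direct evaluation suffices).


Technique: the master substitution — treat m = log base 3 of c as the new clock: one recursion step advances m by one while c scales by 3.
- the characteristic-root method: the recursion divides its index rather than shifting it — outside the constant-shift family the root method covers.
- a summation factor — the recursion divides its index rather than shifting it — there is no previous-term chain for a summation factor to telescope.
- the master substitution — yes — fits the structure here.


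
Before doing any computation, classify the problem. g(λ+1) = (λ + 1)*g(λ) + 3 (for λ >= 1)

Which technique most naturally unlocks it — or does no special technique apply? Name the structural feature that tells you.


Method: a summation factor — normalize by the running product of λ + 1: the left side becomes a difference, and differences sum.


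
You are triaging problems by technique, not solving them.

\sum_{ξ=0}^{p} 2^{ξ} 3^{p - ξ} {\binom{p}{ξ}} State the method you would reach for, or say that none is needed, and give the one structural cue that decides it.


Best approach: the binomial theorem — the summand is term ξ of a binomial expansion in 2 and 3; the whole sum is a single power.


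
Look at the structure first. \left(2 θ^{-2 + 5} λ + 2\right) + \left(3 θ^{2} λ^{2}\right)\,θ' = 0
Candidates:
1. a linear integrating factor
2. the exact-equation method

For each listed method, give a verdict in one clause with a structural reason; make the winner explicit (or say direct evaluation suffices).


Verdict: the exact-equation method — equality of cross partials is the green light — assemble the potential function term by term.
- a linear integrating factor — the unknown enters nonlinearly (through a power, a denominator, or a transcendental function), which the linear integrating-factor recipe cannot absorb as-is — any repair would come from a preliminary substitution, not the factor.
- the exact-equation method — applies; the problem has the shape this method handles.


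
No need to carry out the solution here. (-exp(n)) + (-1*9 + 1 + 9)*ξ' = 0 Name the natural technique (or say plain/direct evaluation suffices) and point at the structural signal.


Best approach: no special technique — the slope is a function of n alone, so integrate both sides directly.


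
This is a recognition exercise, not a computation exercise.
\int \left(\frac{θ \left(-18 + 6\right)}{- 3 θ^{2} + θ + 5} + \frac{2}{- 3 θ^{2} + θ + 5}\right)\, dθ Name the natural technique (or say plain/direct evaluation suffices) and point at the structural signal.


Method: u-substitution — read it as f(- 3 θ^{2} + θ + 5) times a constant multiple of d(- 3 θ^{2} + θ + 5): one substitution, u = - 3 θ^{2} + θ + 5, finishes it.


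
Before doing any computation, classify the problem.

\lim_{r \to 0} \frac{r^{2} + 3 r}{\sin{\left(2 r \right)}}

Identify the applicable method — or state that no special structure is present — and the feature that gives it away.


Diagnosis: l'Hôpital's rule (0/0) — substituting 0 gives 0 over 0; differentiate top and bottom once and re-evaluate. Expanding numerator and denominator to first order gives the same value — the rule automates exactly that.


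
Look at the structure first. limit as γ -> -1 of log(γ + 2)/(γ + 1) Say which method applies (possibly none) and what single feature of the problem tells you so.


Verdict: l'Hôpital's rule (0/0) — numerator and denominator both vanish at -1 — a genuine 0/0 form, which is exactly when l'Hôpital applies. One could equally expand both pieces locally and compare leading terms; the rule does that in one stroke.


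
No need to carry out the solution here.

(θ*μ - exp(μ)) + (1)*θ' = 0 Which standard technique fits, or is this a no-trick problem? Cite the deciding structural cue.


Verdict: a linear integrating factor — first power of θ, nonzero forcing: the integrating-factor recipe applies verbatim with p = μ.


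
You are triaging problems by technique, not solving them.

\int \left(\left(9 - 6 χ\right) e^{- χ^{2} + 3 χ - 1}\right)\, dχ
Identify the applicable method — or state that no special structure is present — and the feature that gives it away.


Best approach: u-substitution — collected, the integrand has one factor that is, up to a constant, the derivative of an inner expression the rest depends on — substitute for that inner expression.


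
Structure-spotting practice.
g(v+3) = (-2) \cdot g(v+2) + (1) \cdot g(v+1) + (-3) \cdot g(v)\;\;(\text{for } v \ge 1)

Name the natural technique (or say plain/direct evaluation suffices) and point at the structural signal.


Diagnosis: the characteristic-root method — the recurrence is linear and homogeneous with constant coefficients, so the ansatz r^v turns it into a polynomial equation for r.


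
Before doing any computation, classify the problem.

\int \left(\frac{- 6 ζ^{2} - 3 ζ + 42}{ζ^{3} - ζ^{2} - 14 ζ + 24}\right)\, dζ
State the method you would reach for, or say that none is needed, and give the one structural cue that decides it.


Technique: partial fractions — a proper rational integrand over the factorable ζ^{3} - ζ^{2} - 14 ζ + 24: partial fractions reduce it to elementary pieces.


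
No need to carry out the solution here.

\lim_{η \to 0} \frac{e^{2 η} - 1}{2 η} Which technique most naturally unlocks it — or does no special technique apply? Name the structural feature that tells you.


Technique: l'Hôpital's rule (0/0) — the 0/0 form at 0 is the signature situation for l'Hôpital's rule. Known elementary limits would finish this too — the rule just bypasses the case analysis.


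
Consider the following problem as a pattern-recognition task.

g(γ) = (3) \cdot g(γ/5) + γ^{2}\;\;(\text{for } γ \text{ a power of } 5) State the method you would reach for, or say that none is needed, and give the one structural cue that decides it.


Verdict: the master substitution — the argument shrinks by the factor 5, so measure the index on a logarithmic scale and the recursion becomes a shift.


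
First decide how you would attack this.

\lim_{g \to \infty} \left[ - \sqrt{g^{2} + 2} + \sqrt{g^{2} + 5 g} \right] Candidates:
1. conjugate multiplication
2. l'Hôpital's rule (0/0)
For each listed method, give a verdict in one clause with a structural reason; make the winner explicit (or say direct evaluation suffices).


Best approach: conjugate multiplication — turning the difference into a conjugate-rationalized ratio makes the limit readable.
- conjugate multiplication — applicable, and directly so.
- l'Hôpital's rule (0/0): substitution produces ∞ − ∞ rather than a vanishing quotient; the rule needs a 0/0 ratio to act on.


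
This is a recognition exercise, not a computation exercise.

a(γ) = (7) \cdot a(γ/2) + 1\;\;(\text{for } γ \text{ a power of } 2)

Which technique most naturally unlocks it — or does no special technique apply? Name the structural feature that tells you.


Diagnosis: the master substitution — the argument shrinks by the factor 2, so measure the index on a logarithmic scale and the recursion becomes a shift.


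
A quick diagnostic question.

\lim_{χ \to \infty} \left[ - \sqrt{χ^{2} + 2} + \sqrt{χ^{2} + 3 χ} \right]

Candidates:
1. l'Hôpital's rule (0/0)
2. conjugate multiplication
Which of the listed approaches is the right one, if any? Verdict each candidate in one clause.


Technique: conjugate multiplication — \sqrt{χ^{2} + 3 χ} and \sqrt{χ^{2} + 2} both blow up, but their difference is tame once the conjugate rationalizes it.
- l'Hôpital's rule (0/0) — substitution produces ∞ − ∞ rather than a vanishing quotient; the rule needs a 0/0 ratio to act on.
- conjugate multiplication — applicable, and directly so.


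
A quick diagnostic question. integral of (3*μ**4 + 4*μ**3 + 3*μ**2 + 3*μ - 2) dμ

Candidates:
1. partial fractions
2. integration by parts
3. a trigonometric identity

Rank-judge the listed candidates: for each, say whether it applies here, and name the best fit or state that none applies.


Diagnosis: no special technique — every term is a constant multiple of a power of μ; term-wise power-rule integration needs no preliminary transformation.
- partial fractions — the expression is not a ratio of polynomials that decomposes further.
- integration by parts — parts would only shuffle a directly integrable integrand.
- a trigonometric identity — with no trigonometric functions present, identity rewriting has no target.


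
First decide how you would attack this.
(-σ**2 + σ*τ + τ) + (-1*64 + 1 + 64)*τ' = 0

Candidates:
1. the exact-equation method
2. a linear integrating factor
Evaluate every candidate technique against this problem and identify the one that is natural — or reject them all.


Diagnosis: a linear integrating factor — linear in the unknown with genuine forcing: multiply through by the exponential of the integrated coefficient and the left side closes into one derivative.
- the exact-equation method — the cross partial derivatives disagree, so no single potential exists.
- a linear integrating factor: applicable, and directly so.


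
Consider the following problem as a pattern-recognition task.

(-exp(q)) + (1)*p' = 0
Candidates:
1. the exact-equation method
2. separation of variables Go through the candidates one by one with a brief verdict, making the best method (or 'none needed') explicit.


Diagnosis: no special technique — the slope is a function of q alone, so integrate both sides directly.
- the exact-equation method: no dependence on the unknown anywhere: exactness is a label without content here.
- separation of variables: separation is only trivially available — with the unknown absent from the slope this is a direct integration, not a separation problem.


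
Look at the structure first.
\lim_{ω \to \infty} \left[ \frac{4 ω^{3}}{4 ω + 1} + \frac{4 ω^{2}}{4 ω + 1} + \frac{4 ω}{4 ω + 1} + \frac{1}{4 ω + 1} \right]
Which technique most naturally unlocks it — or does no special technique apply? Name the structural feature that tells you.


Verdict: dominant-term comparison — as ω grows, only the highest-degree terms matter — compare leading terms and read the limit off. Viewed as a single quotient this is an ∞/∞ form — an at-infinity application of l'Hôpital's rule would also resolve it; comparing leading growth reads the answer without differentiating.


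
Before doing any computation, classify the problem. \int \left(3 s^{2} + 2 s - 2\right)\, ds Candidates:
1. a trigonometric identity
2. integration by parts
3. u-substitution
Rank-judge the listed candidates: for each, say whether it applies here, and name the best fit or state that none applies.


Diagnosis: no special technique — nothing composite, nothing rational, nothing trigonometric — each constant-multiple power of s integrates by the power rule alone.
- a trigonometric identity — there is no trigonometric structure at all — the integrand carries no sine or cosine to rewrite.
- integration by parts — parts would only shuffle a directly integrable integrand.
- u-substitution: no substitution does more than relabel what direct integration already handles.


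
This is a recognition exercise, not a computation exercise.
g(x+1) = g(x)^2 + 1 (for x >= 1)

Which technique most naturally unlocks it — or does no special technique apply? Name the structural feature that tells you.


Diagnosis: no special technique — once the recursion is nonlinear, characteristic roots, master substitutions, and summation factors are all off the table.


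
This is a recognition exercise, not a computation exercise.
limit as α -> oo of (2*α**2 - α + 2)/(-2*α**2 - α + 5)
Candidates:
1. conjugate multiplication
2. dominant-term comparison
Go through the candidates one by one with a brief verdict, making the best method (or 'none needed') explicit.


Method: dominant-term comparison — divide through by the highest power of α; every lower-order term dies and the dominant terms decide the limit.
- conjugate multiplication: no divergent radical difference is present for a conjugate pair to cancel.
- dominant-term comparison: yes — fits the structure here.


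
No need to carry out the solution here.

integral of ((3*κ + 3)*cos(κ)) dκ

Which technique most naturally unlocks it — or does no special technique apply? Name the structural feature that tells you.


Diagnosis: integration by parts — differentiate 3*κ + 3, integrate cos(κ): each pass lowers the polynomial degree, so parts terminates.


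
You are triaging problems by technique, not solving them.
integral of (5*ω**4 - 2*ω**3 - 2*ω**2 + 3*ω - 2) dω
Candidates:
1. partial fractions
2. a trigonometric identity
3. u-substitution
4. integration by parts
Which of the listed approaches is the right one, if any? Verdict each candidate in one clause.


Diagnosis: no special technique — scan for structure and find none: constant multiples of powers of ω, integrate directly.
- partial fractions — the expression is not a ratio of polynomials that decomposes further.
- a trigonometric identity: no sine or cosine appears, so there is nothing for a trigonometric identity to act on.
- u-substitution — any workable substitution here is cosmetic — the integrand is already in directly integrable form.
- integration by parts: parts would only shuffle a directly integrable integrand.


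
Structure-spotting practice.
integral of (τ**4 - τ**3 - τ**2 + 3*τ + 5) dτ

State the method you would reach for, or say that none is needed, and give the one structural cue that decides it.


Method: no special technique — a term-by-term power-rule job in τ; no substitution or rearrangement earns its keep here.


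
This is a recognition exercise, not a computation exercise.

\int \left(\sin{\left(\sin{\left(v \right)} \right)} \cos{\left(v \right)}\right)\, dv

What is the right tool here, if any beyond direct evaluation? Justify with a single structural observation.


Verdict: u-substitution — the only nontrivial dependence routes through \sin{\left(v \right)}, whose derivative supplies the leftover factor up to a constant multiple — u = \sin{\left(v \right)} flattens it.


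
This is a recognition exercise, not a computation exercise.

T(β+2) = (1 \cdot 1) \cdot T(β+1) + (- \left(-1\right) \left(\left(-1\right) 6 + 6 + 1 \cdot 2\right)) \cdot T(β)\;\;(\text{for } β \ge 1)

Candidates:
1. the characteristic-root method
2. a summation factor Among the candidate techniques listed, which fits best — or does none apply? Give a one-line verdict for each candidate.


Best approach: the characteristic-root method — the recurrence is linear and homogeneous with constant coefficients, so the ansatz r^β turns it into a polynomial equation for r.
- the characteristic-root method — yes — fits the structure here.
- a summation factor — a summation factor telescopes one-step recursions; this one carries higher-order memory.


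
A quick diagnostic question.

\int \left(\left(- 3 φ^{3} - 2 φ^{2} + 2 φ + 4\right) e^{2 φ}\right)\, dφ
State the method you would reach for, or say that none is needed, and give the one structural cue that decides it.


Best approach: integration by parts — a polynomial - 3 φ^{3} - 2 φ^{2} + 2 φ + 4 against the kernel e^{2 φ} is the signature bounded-ladder case for integration by parts.


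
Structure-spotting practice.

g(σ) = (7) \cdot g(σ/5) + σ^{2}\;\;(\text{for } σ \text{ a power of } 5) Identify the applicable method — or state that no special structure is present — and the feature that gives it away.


Best approach: the master substitution — the argument shrinks by the factor 5, so measure the index on a logarithmic scale and the recursion becomes a shift.


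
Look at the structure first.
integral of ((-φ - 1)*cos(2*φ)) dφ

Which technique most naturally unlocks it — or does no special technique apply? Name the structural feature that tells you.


Diagnosis: integration by parts — -φ - 1 dies after finitely many derivatives while cos(2*φ) cycles under integration — the tabular/parts setup.


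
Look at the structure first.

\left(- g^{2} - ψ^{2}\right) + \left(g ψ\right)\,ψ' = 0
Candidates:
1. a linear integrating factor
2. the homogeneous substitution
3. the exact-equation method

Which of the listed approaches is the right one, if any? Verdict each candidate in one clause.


Method: the homogeneous substitution — the slope's numerator and denominator have matching total degree, so it depends only on ψ/g and the ratio substitution collapses it. This doubles as a Bernoulli equation in the unknown as written; the homogeneous route needs no setup at all.
- a linear integrating factor — a nonlinear term in the unknown puts this outside the integrating-factor template.
- the homogeneous substitution — yes — fits the structure here.
- the exact-equation method: the mixed partial derivatives differ, so the left side is not a total differential.


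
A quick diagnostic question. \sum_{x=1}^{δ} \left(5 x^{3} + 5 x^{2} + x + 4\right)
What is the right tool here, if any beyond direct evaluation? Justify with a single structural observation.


Method: no special technique — the summand is a plain polynomial in x (expanding first if it arrives factored); standard power-sum formulas evaluate it term by term.


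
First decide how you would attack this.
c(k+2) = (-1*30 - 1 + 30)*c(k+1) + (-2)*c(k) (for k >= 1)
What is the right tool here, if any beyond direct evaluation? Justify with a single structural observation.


Method: the characteristic-root method — linear, homogeneous, constant coefficients: solutions of the form r^k exist — find the roots of the characteristic polynomial.


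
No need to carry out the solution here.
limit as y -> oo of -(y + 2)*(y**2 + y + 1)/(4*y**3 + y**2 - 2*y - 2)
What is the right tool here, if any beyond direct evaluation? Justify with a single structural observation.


Best approach: dominant-term comparison — divide through by the highest power of y; every lower-order term dies and the dominant terms decide the limit. As a single quotient, the ∞/∞ shape would yield to repeated differentiation as well — the growth comparison gets there in one look.


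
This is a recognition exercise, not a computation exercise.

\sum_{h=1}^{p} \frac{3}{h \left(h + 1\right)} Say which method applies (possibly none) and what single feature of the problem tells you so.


Verdict: telescoping — after splitting \frac{3}{h \left(h + 1\right)} into partial fractions, the pieces are shifted copies of one function and cancel telescopically.


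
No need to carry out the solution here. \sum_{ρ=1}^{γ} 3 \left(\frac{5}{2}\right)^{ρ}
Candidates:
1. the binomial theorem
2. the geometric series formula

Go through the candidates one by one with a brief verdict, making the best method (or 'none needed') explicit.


Best approach: the geometric series formula — the ratio of consecutive terms is the constant \frac{5}{2}, independent of the index — a geometric sum.
- the binomial theorem — the terms do not reassemble into a binomial power.
- the geometric series formula: yes — fits the structure here.


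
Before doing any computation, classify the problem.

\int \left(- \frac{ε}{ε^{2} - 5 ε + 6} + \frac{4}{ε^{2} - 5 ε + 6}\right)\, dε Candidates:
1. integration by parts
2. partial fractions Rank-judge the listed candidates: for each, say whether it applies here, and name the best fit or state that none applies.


Technique: partial fractions — the integrand is a proper rational function and its denominator ε^{2} - 5 ε + 6 factors into distinct pieces, so it splits into simple fractions.
- integration by parts: no split into a nonconstant polynomial times one of the standard kernels — exp, sine, or cosine of a linear argument, or a logarithm — applies here.
- partial fractions — a fit — the right tool for this form.


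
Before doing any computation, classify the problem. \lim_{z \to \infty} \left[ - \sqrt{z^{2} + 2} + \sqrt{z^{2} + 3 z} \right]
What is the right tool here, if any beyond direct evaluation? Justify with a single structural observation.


Method: conjugate multiplication — this difference gives up after one conjugate multiplication — the radical structure cancels against its conjugate.


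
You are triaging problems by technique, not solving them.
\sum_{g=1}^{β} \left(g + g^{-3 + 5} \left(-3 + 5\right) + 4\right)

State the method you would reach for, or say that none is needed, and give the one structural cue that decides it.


Technique: no special technique — the sum is polynomial through and through; closed forms for each power of g finish it directly.


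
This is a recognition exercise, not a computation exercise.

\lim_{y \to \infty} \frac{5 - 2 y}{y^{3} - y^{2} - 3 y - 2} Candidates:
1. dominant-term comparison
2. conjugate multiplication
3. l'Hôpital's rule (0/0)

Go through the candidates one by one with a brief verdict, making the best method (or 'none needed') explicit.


Technique: dominant-term comparison — growth-rate triage: the leading powers of y decide the limit, everything else is noise.
- dominant-term comparison: yes — fits the structure here.
- conjugate multiplication — no divergent radical difference is present for a conjugate pair to cancel.
- l'Hôpital's rule (0/0): no 0/0 form appears: written as one quotient, top and bottom both grow without bound, and the ratio is decided by their leading terms.


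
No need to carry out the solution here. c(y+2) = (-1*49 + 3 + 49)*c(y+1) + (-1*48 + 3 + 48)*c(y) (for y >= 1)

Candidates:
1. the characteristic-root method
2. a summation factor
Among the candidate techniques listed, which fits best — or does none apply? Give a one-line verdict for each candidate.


Verdict: the characteristic-root method — fixed numeric weights on consecutive terms and no forcing term added: the root method in its home territory.
- the characteristic-root method — yes — fits the structure here.
- a summation factor — the recurrence reaches back more than one step, outside the first-order family a summation factor normalizes.


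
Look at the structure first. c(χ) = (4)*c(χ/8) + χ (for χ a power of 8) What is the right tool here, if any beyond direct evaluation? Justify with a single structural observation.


Technique: the master substitution — the recursive call is at index χ/8 rather than a shift, a divide-and-conquer shape — substituting χ = 8^m linearizes it.


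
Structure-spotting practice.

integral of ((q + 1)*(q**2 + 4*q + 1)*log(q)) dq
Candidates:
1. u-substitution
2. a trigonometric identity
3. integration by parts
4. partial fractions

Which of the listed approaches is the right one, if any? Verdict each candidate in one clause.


Best approach: integration by parts — a polynomial next to log(q): integrate the polynomial, differentiate the log, and the integral simplifies in one pass.
- u-substitution — no subexpression of the integrand serves as a whole-integral substitution inner — individual terms may offer their own, but none carries its derivative as a factor of the full integrand; a working change of variable would have to be constructed from outside the expression.
- a trigonometric identity — there is no trigonometric structure at all — the integrand carries no sine or cosine to rewrite.
- integration by parts — yes — fits the structure here.
- partial fractions: the expression is not a ratio of polynomials that decomposes further.


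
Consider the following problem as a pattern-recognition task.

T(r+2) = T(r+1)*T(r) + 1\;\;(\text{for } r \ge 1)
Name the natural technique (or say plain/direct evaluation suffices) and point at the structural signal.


Best approach: no special technique — the recurrence is nonlinear in the sequence values; study it directly, no linear machinery applies.


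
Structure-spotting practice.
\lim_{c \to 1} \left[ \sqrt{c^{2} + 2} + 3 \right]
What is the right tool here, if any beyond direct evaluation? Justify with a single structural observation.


Best approach: no special technique — the expression is continuous at 1 — substitute and evaluate; no indeterminate form appears.


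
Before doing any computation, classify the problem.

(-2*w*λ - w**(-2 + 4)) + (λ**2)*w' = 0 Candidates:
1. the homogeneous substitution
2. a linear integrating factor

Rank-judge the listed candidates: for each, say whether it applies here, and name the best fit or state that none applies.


Verdict: the homogeneous substitution — solved for the derivative, the right side is unchanged under scaling λ and w together — it depends only on the ratio w/λ, so substitute a single ratio variable. A Bernoulli substitution is a fair alternative on this equation directly; the homogeneous reading takes it as given.
- the homogeneous substitution: yes, a natural case for it.
- a linear integrating factor: the unknown enters nonlinearly (through a power, a denominator, or a transcendental function), which the linear integrating-factor recipe cannot absorb as-is — any repair would come from a preliminary substitution, not the factor.


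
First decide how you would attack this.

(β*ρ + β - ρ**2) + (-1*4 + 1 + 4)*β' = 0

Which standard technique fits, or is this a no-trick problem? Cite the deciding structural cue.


Technique: a linear integrating factor — the unknown enters only to the first power against a nonzero forcing term — the integrating-factor template applies directly.


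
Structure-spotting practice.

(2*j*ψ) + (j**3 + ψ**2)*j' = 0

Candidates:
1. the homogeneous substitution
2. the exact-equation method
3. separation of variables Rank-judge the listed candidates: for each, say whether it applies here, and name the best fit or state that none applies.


Technique: the exact-equation method — because the two cross partials coincide, the form is conservative as written — recover its potential in (ψ, j).
- the homogeneous substitution — solved for the derivative, the right side changes under joint scaling of the two variables.
- the exact-equation method: yes — fits the structure here.
- separation of variables: the two dependences do not factor apart.


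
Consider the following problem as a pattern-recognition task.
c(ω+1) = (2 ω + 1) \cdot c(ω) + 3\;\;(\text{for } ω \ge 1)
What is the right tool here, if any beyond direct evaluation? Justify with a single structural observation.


Verdict: a summation factor — the coefficient 2 ω + 1 drifts with the index, so no fixed root exists; normalizing by the cumulative product telescopes it.


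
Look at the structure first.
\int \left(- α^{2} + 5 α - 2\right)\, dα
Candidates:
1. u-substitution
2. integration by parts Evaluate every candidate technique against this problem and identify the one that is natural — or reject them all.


Method: no special technique — a term-by-term power-rule job in α; no substitution or rearrangement earns its keep here.
- u-substitution: any workable substitution here is cosmetic — the integrand is already in directly integrable form.
- integration by parts: splitting off a factor buys nothing — the integrand integrates directly without parts.


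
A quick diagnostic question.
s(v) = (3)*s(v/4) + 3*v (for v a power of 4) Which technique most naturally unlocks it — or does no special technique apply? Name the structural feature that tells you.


Verdict: the master substitution — treat m = log base 4 of v as the new clock: one recursion step advances m by one while v scales by 4.


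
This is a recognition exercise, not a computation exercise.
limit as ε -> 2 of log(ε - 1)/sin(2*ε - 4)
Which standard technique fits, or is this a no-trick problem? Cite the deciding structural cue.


Method: l'Hôpital's rule (0/0) — substituting 2 gives 0 over 0; differentiate top and bottom once and re-evaluate. The standard small-argument limits would also carry it; the rule is the systematic route.


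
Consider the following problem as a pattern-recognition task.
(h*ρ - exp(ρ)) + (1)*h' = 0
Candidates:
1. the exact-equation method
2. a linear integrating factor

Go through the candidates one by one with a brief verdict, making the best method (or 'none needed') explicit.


Technique: a linear integrating factor — the equation is linear in h with coefficient ρ; multiplying by the integrating factor exp(∫ρ) makes the left side a perfect derivative.
- the exact-equation method — the cross partial derivatives disagree, so no single potential exists.
- a linear integrating factor: applicable, and directly so.
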